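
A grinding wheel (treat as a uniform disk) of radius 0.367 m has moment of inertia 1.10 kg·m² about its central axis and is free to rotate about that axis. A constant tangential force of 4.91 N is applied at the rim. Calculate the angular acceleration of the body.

τ = F R = (4.91)(0.367) = 1.802 N·m.
Newton's second law for rotation, τ = Iα, gives α = τ/I = 1.802/1.100 = 1.638 rad/s².

α ≈ 1.64 rad/s²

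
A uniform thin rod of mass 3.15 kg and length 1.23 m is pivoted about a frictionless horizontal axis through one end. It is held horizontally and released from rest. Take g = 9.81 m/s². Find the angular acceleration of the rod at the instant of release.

About the pivot, I = (1/3)ML² = (1/3)(3.15)(1.23)² = 1.589 kg·m².
The weight acts at the center, a distance L/2 = 0.6150 m from the pivot; τ = Mg(L/2) = 19.00 N·m.
α = τ/I = 19.00/1.589 = 11.96 rad/s².
(Equivalently α = (3g/(2L)) = 11.96 rad/s².)

α ≈ 12.0 rad/s²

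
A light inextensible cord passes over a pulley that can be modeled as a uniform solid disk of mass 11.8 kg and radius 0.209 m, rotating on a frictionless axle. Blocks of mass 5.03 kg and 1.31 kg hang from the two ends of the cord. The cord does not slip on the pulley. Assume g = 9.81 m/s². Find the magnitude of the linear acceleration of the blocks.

I = ½MR² = (1/2)(11.8)(0.209)² = 0.2577 kg·m².
Heavier block: m₁g − T₁ = m₁a. Lighter block: T₂ − m₂g = m₂a.
Pulley: (T₁ − T₂)R = Iα = I(a/R), so T₁ − T₂ = (I/R²)a = (1/2)M_p a = 5.900·a.
Adding the three: (m₁ − m₂)g = (m₁ + m₂ + 5.900)a, so a = (5.03 − 1.31)(9.81)/(5.03 + 1.31 + 5.900) = 2.981 m/s².

a ≈ 2.98 m/s²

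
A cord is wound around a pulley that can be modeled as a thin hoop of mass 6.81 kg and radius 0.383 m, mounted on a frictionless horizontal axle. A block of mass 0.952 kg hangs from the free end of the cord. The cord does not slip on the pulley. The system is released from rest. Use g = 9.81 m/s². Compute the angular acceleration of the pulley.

α ≈ 3.14 rad/s²

I = MR² = (6.81)(0.383)² = 0.9990 kg·m².
Block: mg − T = ma. Pulley: TR = Iα. No-slip: a = αR, so T = (I/R²)a = 6.810·a.
Then mg = (m + 6.810)a, so a = (0.952)(9.81)/(0.952 + 6.810) = 1.203 m/s².
α = a/R = 1.203/0.383 = 3.141 rad/s².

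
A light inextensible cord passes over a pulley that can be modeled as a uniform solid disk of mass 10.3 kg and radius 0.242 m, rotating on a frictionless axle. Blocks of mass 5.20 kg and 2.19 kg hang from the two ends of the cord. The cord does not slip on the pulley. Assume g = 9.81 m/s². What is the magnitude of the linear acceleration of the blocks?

a ≈ 2.35 m/s²

I = ½MR² = (1/2)(10.3)(0.242)² = 0.3016 kg·m².
Heavier block: m₁g − T₁ = m₁a. Lighter block: T₂ − m₂g = m₂a.
Pulley: (T₁ − T₂)R = Iα = I(a/R), so T₁ − T₂ = (I/R²)a = (1/2)M_p a = 5.150·a.
Adding the three: (m₁ − m₂)g = (m₁ + m₂ + 5.150)a, so a = (5.20 − 2.19)(9.81)/(5.20 + 2.19 + 5.150) = 2.355 m/s².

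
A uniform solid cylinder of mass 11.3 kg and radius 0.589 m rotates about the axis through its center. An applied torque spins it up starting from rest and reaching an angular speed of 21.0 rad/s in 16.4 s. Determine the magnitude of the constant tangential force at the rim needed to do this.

I = ½MR² = (1/2)(11.3)(0.589)² = 1.960 kg·m².
α = Δω/Δt = (21.0 − 0)/16.4 = 1.280 rad/s².
The required torque is τ = Iα = (1.960)(1.280) = 2.510 N·m.
A tangential force at the rim gives τ = FR, so F = τ/R = 2.510/0.589 = 4.261 N.

F ≈ 4.26 N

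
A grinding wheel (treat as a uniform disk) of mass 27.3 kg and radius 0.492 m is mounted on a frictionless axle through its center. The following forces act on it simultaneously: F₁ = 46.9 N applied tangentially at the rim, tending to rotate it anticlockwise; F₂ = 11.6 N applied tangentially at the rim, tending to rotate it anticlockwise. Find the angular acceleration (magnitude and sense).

I = ½MR² = (1/2)(27.3)(0.492)² = 3.304 kg·m².
Taking anticlockwise as positive: τ₁ = +(46.9)(0.492) = +23.07 N·m; τ₂ = +(11.6)(0.492) = +5.707 N·m.
Net torque τ = 28.78 N·m.
α = τ/I = 28.78/3.304 = 8.711 rad/s².

α ≈ 8.71 rad/s², anticlockwise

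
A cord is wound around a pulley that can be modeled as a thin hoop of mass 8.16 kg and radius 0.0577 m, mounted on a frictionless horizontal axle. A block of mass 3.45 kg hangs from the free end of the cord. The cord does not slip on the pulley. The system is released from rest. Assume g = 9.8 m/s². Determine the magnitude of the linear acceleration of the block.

I = MR² = (8.16)(0.0577)² = 0.02717 kg·m².
Block: mg − T = ma. Pulley: TR = Iα. No-slip: a = αR, so T = (I/R²)a = 8.160·a.
Then mg = (m + 8.160)a, so a = (3.45)(9.8)/(3.45 + 8.160) = 2.912 m/s².

a ≈ 2.91 m/s²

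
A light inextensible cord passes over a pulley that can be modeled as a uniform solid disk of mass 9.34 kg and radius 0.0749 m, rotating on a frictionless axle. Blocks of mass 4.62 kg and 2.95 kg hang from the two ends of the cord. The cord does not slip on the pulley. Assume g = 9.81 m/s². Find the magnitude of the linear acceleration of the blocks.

I = ½MR² = (1/2)(9.34)(0.0749)² = 0.02620 kg·m².
Heavier block: m₁g − T₁ = m₁a. Lighter block: T₂ − m₂g = m₂a.
Pulley: (T₁ − T₂)R = Iα = I(a/R), so T₁ − T₂ = (I/R²)a = (1/2)M_p a = 4.670·a.
Adding the three: (m₁ − m₂)g = (m₁ + m₂ + 4.670)a, so a = (4.62 − 2.95)(9.81)/(4.62 + 2.95 + 4.670) = 1.338 m/s².

a ≈ 1.34 m/s²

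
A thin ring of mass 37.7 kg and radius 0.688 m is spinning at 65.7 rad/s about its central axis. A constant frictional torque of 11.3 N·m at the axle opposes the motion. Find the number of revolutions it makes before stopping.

≈ 542 revolutions

I = MR² = (37.7)(0.688)² = 17.85 kg·m².
The net torque has magnitude 11.3 N·m, opposing ω.
|α| = τ/I = 11.30/17.85 = 0.6332 rad/s² (deceleration).
ω² = ω₀² − 2|α|θ with ω = 0 ⇒ θ = ω₀²/(2|α|) = 3408 rad = 542.5 rev.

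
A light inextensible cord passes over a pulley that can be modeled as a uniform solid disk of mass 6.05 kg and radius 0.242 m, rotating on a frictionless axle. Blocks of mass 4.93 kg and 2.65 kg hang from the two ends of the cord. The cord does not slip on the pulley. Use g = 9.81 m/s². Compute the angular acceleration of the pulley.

I = ½MR² = (1/2)(6.05)(0.242)² = 0.1772 kg·m².
Heavier block: m₁g − T₁ = m₁a. Lighter block: T₂ − m₂g = m₂a.
Pulley: (T₁ − T₂)R = Iα = I(a/R), so T₁ − T₂ = (I/R²)a = (1/2)M_p a = 3.025·a.
Adding the three: (m₁ − m₂)g = (m₁ + m₂ + 3.025)a, so a = (4.93 − 2.65)(9.81)/(4.93 + 2.65 + 3.025) = 2.109 m/s².
α = a/R = 2.109/0.242 = 8.715 rad/s².

α ≈ 8.72 rad/s²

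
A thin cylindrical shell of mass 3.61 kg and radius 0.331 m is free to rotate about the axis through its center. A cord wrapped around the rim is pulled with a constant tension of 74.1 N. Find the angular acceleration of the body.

I = MR² = (3.61)(0.331)² = 0.3955 kg·m².
τ = F R = (74.1)(0.331) = 24.53 N·m.
Newton's second law for rotation, τ = Iα, gives α = τ/I = 24.53/0.3955 = 62.01 rad/s².

α ≈ 62.0 rad/s²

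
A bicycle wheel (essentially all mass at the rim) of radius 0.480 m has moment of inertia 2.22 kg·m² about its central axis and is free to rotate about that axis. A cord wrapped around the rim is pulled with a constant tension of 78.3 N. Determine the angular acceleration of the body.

α ≈ 16.9 rad/s²

τ = F R = (78.3)(0.480) = 37.58 N·m.
Newton's second law for rotation, τ = Iα, gives α = τ/I = 37.58/2.220 = 16.93 rad/s².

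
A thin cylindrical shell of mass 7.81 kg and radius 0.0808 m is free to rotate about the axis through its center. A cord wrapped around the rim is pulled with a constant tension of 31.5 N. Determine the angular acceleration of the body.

α ≈ 49.9 rad/s²

I = MR² = (7.81)(0.0808)² = 0.05099 kg·m².
τ = F R = (31.5)(0.0808) = 2.545 N·m.
From τ = Iα: α = 2.545/0.05099 = 49.92 rad/s².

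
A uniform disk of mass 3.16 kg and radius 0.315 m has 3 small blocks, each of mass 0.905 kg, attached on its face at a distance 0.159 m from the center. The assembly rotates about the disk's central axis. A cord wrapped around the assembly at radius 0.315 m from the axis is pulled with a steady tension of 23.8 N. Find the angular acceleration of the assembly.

α ≈ 33.3 rad/s²

I_disk = ½MR² = ½(3.16)(0.315)² = 0.1568 kg·m².
I_blocks = 3·m·r² = 3(0.905)(0.159)² = 0.06864 kg·m².
Total I = 0.2254 kg·m².
τ = F r = (23.8)(0.315) = 7.497 N·m.
α = τ/I = 7.497/0.2254 = 33.26 rad/s².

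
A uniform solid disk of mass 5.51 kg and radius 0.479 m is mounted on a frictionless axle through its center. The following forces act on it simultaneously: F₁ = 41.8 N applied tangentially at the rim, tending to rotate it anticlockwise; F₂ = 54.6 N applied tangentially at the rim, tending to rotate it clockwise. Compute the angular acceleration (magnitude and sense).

I = ½MR² = (1/2)(5.51)(0.479)² = 0.6321 kg·m².
Taking anticlockwise as positive: τ₁ = +(41.8)(0.479) = +20.02 N·m; τ₂ = −(54.6)(0.479) = −26.15 N·m.
Net torque τ = -6.131 N·m.
α = τ/I = -6.131/0.6321 = -9.700 rad/s².

α ≈ 9.70 rad/s², clockwise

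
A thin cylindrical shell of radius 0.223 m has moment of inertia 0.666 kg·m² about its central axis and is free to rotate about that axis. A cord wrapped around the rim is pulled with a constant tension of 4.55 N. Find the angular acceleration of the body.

α ≈ 1.52 rad/s²

τ = F R = (4.55)(0.223) = 1.015 N·m.
From τ = Iα: α = 1.015/0.6660 = 1.523 rad/s².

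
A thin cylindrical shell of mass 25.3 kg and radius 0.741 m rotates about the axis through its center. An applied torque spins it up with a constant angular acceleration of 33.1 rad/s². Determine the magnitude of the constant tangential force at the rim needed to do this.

I = MR² = (25.3)(0.741)² = 13.89 kg·m².
The required torque is τ = Iα = (13.89)(33.10) = 459.8 N·m.
A tangential force at the rim gives τ = FR, so F = τ/R = 459.8/0.741 = 620.5 N.

F ≈ 621 N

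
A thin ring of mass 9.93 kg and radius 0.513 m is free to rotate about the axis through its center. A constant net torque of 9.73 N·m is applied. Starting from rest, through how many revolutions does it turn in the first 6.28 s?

I = MR² = (9.93)(0.513)² = 2.613 kg·m².
α = τ/I = 9.73/2.613 = 3.723 rad/s².
θ = ½αt² = ½(3.723)(6.28)² = 73.42 rad.
Revolutions = θ/(2π) = 11.69.

≈ 11.7 revolutions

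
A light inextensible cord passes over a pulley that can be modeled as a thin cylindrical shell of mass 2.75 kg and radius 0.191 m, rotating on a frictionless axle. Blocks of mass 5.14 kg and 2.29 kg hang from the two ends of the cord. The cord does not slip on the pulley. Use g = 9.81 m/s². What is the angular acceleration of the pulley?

α ≈ 14.4 rad/s²

I = MR² = (2.75)(0.191)² = 0.1003 kg·m².
Heavier block: m₁g − T₁ = m₁a. Lighter block: T₂ − m₂g = m₂a.
Pulley: (T₁ − T₂)R = Iα = I(a/R), so T₁ − T₂ = (I/R²)a = 1·M_p a = 2.750·a.
Adding the three: (m₁ − m₂)g = (m₁ + m₂ + 2.750)a, so a = (5.14 − 2.29)(9.81)/(5.14 + 2.29 + 2.750) = 2.746 m/s².
α = a/R = 2.746/0.191 = 14.38 rad/s².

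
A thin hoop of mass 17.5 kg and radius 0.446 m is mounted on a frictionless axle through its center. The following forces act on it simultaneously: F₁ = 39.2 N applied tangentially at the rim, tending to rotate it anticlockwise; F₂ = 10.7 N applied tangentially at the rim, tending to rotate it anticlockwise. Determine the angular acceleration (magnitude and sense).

α ≈ 6.39 rad/s², anticlockwise

I = MR² = (17.5)(0.446)² = 3.481 kg·m².
Taking anticlockwise as positive: τ₁ = +(39.2)(0.446) = +17.48 N·m; τ₂ = +(10.7)(0.446) = +4.772 N·m.
Net torque τ = 22.26 N·m.
α = τ/I = 22.26/3.481 = 6.393 rad/s².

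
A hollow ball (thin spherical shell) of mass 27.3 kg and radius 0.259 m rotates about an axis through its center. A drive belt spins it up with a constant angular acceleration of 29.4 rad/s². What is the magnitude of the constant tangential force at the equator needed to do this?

I = (2/3)MR² = (2/3)(27.3)(0.259)² = 1.221 kg·m².
The required torque is τ = Iα = (1.221)(29.40) = 35.89 N·m.
A tangential force at the equator gives τ = FR, so F = τ/R = 35.89/0.259 = 138.6 N.

F ≈ 139 N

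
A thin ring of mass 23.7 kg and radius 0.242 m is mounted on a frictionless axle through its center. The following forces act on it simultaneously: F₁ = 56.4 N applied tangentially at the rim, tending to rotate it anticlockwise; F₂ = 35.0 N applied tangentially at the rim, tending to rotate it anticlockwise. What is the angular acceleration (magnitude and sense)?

I = MR² = (23.7)(0.242)² = 1.388 kg·m².
Taking anticlockwise as positive: τ₁ = +(56.4)(0.242) = +13.65 N·m; τ₂ = +(35.0)(0.242) = +8.470 N·m.
Net torque τ = 22.12 N·m.
α = τ/I = 22.12/1.388 = 15.94 rad/s².

α ≈ 15.9 rad/s², anticlockwise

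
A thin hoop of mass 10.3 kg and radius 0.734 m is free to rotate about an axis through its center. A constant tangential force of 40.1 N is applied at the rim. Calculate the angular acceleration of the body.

I = MR² = (10.3)(0.734)² = 5.549 kg·m².
τ = F R = (40.1)(0.734) = 29.43 N·m.
Newton's second law for rotation, τ = Iα, gives α = τ/I = 29.43/5.549 = 5.304 rad/s².

α ≈ 5.30 rad/s²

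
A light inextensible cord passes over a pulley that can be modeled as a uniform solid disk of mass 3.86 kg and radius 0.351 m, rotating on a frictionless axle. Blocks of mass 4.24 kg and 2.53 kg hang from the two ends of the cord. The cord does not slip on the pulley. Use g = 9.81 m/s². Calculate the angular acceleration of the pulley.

I = ½MR² = (1/2)(3.86)(0.351)² = 0.2378 kg·m².
Heavier block: m₁g − T₁ = m₁a. Lighter block: T₂ − m₂g = m₂a.
Pulley: (T₁ − T₂)R = Iα = I(a/R), so T₁ − T₂ = (I/R²)a = (1/2)M_p a = 1.930·a.
Adding the three: (m₁ − m₂)g = (m₁ + m₂ + 1.930)a, so a = (4.24 − 2.53)(9.81)/(4.24 + 2.53 + 1.930) = 1.928 m/s².
α = a/R = 1.928/0.351 = 5.493 rad/s².

α ≈ 5.49 rad/s²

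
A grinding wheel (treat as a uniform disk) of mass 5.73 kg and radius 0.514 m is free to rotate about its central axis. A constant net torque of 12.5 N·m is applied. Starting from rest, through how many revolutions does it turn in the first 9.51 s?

I = ½MR² = (1/2)(5.73)(0.514)² = 0.7569 kg·m².
α = τ/I = 12.5/0.7569 = 16.51 rad/s².
θ = ½αt² = ½(16.51)(9.51)² = 746.8 rad.
Revolutions = θ/(2π) = 118.9.

≈ 119 revolutions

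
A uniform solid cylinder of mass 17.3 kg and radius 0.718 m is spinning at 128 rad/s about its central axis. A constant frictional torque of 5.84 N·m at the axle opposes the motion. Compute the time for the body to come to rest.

I = ½MR² = (1/2)(17.3)(0.718)² = 4.459 kg·m².
The net torque has magnitude 5.84 N·m, opposing ω.
|α| = τ/I = 5.840/4.459 = 1.310 rad/s² (deceleration).
0 = ω₀ − |α|t ⇒ t = ω₀/|α| = 128/1.310 = 97.74 s.

t ≈ 97.7 s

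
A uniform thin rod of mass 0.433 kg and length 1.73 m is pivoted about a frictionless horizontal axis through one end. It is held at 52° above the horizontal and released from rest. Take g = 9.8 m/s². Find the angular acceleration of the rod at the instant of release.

α ≈ 5.23 rad/s²

About the pivot, I = (1/3)ML² = (1/3)(0.433)(1.73)² = 0.4320 kg·m².
The weight acts at the center, a distance L/2 = 0.8650 m from the pivot; τ = Mg(L/2) cos 52° = 2.260 N·m.
α = τ/I = 2.260/0.4320 = 5.231 rad/s².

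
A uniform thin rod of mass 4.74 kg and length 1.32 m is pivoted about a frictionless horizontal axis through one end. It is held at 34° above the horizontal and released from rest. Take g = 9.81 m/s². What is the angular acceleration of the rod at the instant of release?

α ≈ 9.24 rad/s²

About the pivot, I = (1/3)ML² = (1/3)(4.74)(1.32)² = 2.753 kg·m².
The weight acts at the center, a distance L/2 = 0.6600 m from the pivot; τ = Mg(L/2) cos 34° = 25.44 N·m.
α = τ/I = 25.44/2.753 = 9.242 rad/s².
(Equivalently α = (3g/(2L)) cos 34° = 9.242 rad/s².)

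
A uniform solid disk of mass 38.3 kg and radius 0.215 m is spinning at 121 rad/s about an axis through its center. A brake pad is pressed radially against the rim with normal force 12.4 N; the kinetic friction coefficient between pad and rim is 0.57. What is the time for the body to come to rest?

t ≈ 70.5 s

I = ½MR² = (1/2)(38.3)(0.215)² = 0.8852 kg·m².
Friction force f = μN = (0.57)(12.4) = 7.068 N at the rim; torque magnitude τ = fR = 1.520 N·m, opposing ω.
|α| = τ/I = 1.520/0.8852 = 1.717 rad/s² (deceleration).
0 = ω₀ − |α|t ⇒ t = ω₀/|α| = 121/1.717 = 70.48 s.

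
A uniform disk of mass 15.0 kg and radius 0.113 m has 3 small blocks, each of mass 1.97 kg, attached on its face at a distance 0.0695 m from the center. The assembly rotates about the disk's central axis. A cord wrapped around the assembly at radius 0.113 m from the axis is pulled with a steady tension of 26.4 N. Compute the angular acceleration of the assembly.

α ≈ 24.0 rad/s²

I_disk = ½MR² = ½(15.0)(0.113)² = 0.09577 kg·m².
I_blocks = 3·m·r² = 3(1.97)(0.0695)² = 0.02855 kg·m².
Total I = 0.1243 kg·m².
τ = F r = (26.4)(0.113) = 2.983 N·m.
α = τ/I = 2.983/0.1243 = 24.00 rad/s².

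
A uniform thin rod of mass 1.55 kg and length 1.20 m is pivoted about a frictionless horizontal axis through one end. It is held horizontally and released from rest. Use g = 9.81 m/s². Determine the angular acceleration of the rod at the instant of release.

α ≈ 12.3 rad/s²

About the pivot, I = (1/3)ML² = (1/3)(1.55)(1.20)² = 0.7440 kg·m².
The weight acts at the center, a distance L/2 = 0.6000 m from the pivot; τ = Mg(L/2) = 9.123 N·m.
α = τ/I = 9.123/0.7440 = 12.26 rad/s².
(Equivalently α = (3g/(2L)) = 12.26 rad/s².)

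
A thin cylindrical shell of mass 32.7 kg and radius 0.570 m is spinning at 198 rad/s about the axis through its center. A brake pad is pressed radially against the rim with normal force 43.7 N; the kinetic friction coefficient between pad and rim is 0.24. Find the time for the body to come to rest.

I = MR² = (32.7)(0.570)² = 10.62 kg·m².
Friction force f = μN = (0.24)(43.7) = 10.49 N at the rim; torque magnitude τ = fR = 5.978 N·m, opposing ω.
|α| = τ/I = 5.978/10.62 = 0.5627 rad/s² (deceleration).
0 = ω₀ − |α|t ⇒ t = ω₀/|α| = 198/0.5627 = 351.9 s.

t ≈ 352 s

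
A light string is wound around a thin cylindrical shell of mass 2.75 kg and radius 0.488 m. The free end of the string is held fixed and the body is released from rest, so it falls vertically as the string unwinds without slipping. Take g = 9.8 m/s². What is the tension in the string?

Translation: Mg − T = Ma. Rotation about the center: TR = Iα with I = MR².
With a = αR: T = (I/R²)a = M a, so Mg = (1 + 1.000)Ma.
a = g/(1 + 1.000) = 9.8/2.000 = 4.900 m/s².
T = 1.000·M·a = (1.000)(2.75)(4.900) = 13.48 N.

T ≈ 13.5 N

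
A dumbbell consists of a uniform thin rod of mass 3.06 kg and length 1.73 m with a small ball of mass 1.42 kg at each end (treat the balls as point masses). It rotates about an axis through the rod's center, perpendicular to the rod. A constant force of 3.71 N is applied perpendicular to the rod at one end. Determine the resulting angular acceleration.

I_rod = (1/12)ML² = (1/12)(3.06)(1.73)² = 0.7632 kg·m².
I_balls = 2·m·(L/2)² = 2(1.42)(0.8650)² = 2.125 kg·m².
Total I = 2.888 kg·m².
τ = F·(L/2) = (3.71)(0.865) = 3.209 N·m.
α = τ/I = 3.209/2.888 = 1.111 rad/s².

α ≈ 1.11 rad/s²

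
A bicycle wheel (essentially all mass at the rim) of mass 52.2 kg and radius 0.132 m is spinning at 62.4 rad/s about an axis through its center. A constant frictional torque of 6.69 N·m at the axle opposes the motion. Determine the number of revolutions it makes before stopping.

I = MR² = (52.2)(0.132)² = 0.9095 kg·m².
The net torque has magnitude 6.69 N·m, opposing ω.
|α| = τ/I = 6.690/0.9095 = 7.355 rad/s² (deceleration).
ω² = ω₀² − 2|α|θ with ω = 0 ⇒ θ = ω₀²/(2|α|) = 264.7 rad = 42.13 rev.

≈ 42.1 revolutions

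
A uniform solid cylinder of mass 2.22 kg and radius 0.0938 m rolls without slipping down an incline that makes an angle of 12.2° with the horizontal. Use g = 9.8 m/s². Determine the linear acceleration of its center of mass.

a ≈ 1.38 m/s²

Translation along the incline: Mg sinθ − f = Ma.
Rotation about the center: fR = Iα with I = ½MR². No-slip gives a = αR, so f = (I/R²)a = (1/2)M a.
Substituting: Mg sinθ = (1 + 0.5000)Ma, so a = g sinθ/(1 + 0.5000) = (9.8) sin 12.2° / 1.500 = 1.381 m/s².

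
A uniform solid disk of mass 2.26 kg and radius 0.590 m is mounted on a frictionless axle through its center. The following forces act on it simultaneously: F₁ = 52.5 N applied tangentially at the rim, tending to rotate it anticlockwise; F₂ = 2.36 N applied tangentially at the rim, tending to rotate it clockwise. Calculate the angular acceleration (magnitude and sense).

α ≈ 75.2 rad/s², anticlockwise

I = ½MR² = (1/2)(2.26)(0.590)² = 0.3934 kg·m².
Taking anticlockwise as positive: τ₁ = +(52.5)(0.590) = +30.97 N·m; τ₂ = −(2.36)(0.590) = −1.392 N·m.
Net torque τ = 29.58 N·m.
α = τ/I = 29.58/0.3934 = 75.21 rad/s².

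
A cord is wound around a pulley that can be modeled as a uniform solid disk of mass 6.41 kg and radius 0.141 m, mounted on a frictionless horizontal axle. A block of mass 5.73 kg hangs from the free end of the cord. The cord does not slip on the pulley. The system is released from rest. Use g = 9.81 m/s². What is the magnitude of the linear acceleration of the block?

a ≈ 6.29 m/s²

I = ½MR² = (1/2)(6.41)(0.141)² = 0.06372 kg·m².
Block: mg − T = ma. Pulley: TR = Iα. No-slip: a = αR, so T = (I/R²)a = 3.205·a.
Then mg = (m + 3.205)a, so a = (5.73)(9.81)/(5.73 + 3.205) = 6.291 m/s².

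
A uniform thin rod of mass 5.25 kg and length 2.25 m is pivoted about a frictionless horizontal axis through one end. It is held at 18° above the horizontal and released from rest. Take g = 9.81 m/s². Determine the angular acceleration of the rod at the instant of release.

About the pivot, I = (1/3)ML² = (1/3)(5.25)(2.25)² = 8.859 kg·m².
The weight acts at the center, a distance L/2 = 1.125 m from the pivot; τ = Mg(L/2) cos 18° = 55.10 N·m.
α = τ/I = 55.10/8.859 = 6.220 rad/s².

α ≈ 6.22 rad/s²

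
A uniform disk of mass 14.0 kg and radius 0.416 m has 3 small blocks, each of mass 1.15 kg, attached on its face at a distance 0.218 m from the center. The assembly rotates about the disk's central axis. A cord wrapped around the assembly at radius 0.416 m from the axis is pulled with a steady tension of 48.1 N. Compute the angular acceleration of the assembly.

I_disk = ½MR² = ½(14.0)(0.416)² = 1.211 kg·m².
I_blocks = 3·m·r² = 3(1.15)(0.218)² = 0.1640 kg·m².
Total I = 1.375 kg·m².
τ = F r = (48.1)(0.416) = 20.01 N·m.
α = τ/I = 20.01/1.375 = 14.55 rad/s².

α ≈ 14.5 rad/s²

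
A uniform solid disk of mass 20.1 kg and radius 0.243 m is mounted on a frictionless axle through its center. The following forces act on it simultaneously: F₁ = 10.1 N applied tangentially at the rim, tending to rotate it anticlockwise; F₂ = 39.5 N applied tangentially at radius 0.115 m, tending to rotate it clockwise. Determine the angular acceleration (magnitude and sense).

α ≈ 3.52 rad/s², clockwise

I = ½MR² = (1/2)(20.1)(0.243)² = 0.5934 kg·m².
Taking anticlockwise as positive: τ₁ = +(10.1)(0.243) = +2.454 N·m; τ₂ = −(39.5)(0.115) = −4.543 N·m.
Net torque τ = -2.088 N·m.
α = τ/I = -2.088/0.5934 = -3.519 rad/s².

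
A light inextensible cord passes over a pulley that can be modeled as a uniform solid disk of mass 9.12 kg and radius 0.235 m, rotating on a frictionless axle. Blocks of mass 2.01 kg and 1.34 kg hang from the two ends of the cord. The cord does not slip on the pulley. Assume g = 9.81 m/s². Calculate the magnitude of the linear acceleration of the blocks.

a ≈ 0.831 m/s²

I = ½MR² = (1/2)(9.12)(0.235)² = 0.2518 kg·m².
Heavier block: m₁g − T₁ = m₁a. Lighter block: T₂ − m₂g = m₂a.
Pulley: (T₁ − T₂)R = Iα = I(a/R), so T₁ − T₂ = (I/R²)a = (1/2)M_p a = 4.560·a.
Adding the three: (m₁ − m₂)g = (m₁ + m₂ + 4.560)a, so a = (2.01 − 1.34)(9.81)/(2.01 + 1.34 + 4.560) = 0.8309 m/s².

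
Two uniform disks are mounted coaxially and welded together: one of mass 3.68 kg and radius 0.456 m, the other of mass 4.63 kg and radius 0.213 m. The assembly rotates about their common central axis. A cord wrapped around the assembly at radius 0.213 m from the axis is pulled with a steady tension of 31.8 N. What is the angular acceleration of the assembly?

I = ½M₁R₁² + ½M₂R₂² = ½(3.68)(0.456)² + ½(4.63)(0.213)² = 0.4876 kg·m².
τ = F r = (31.8)(0.213) = 6.773 N·m.
α = τ/I = 6.773/0.4876 = 13.89 rad/s².

α ≈ 13.9 rad/s²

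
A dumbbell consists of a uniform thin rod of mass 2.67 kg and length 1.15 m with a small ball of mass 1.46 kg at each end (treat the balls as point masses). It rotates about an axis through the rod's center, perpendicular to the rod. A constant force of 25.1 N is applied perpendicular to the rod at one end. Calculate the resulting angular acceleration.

α ≈ 11.5 rad/s²

I_rod = (1/12)ML² = (1/12)(2.67)(1.15)² = 0.2943 kg·m².
I_balls = 2·m·(L/2)² = 2(1.46)(0.5750)² = 0.9654 kg·m².
Total I = 1.260 kg·m².
τ = F·(L/2) = (25.1)(0.575) = 14.43 N·m.
α = τ/I = 14.43/1.260 = 11.46 rad/s².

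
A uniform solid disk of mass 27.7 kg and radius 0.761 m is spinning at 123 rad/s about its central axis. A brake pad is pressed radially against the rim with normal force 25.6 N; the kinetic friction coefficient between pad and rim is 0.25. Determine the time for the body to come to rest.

I = ½MR² = (1/2)(27.7)(0.761)² = 8.021 kg·m².
Friction force f = μN = (0.25)(25.6) = 6.400 N at the rim; torque magnitude τ = fR = 4.870 N·m, opposing ω.
|α| = τ/I = 4.870/8.021 = 0.6072 rad/s² (deceleration).
0 = ω₀ − |α|t ⇒ t = ω₀/|α| = 123/0.6072 = 202.6 s.

t ≈ 203 s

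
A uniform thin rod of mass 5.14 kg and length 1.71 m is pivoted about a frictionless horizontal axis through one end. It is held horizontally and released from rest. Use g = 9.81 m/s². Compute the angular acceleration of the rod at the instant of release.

α ≈ 8.61 rad/s²

About the pivot, I = (1/3)ML² = (1/3)(5.14)(1.71)² = 5.010 kg·m².
The weight acts at the center, a distance L/2 = 0.8550 m from the pivot; τ = Mg(L/2) = 43.11 N·m.
α = τ/I = 43.11/5.010 = 8.605 rad/s².
(Equivalently α = (3g/(2L)) = 8.605 rad/s².)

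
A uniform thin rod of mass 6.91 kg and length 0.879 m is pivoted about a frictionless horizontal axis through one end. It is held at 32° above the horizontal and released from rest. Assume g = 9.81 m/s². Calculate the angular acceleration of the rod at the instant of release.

α ≈ 14.2 rad/s²

About the pivot, I = (1/3)ML² = (1/3)(6.91)(0.879)² = 1.780 kg·m².
The weight acts at the center, a distance L/2 = 0.4395 m from the pivot; τ = Mg(L/2) cos 32° = 25.27 N·m.
α = τ/I = 25.27/1.780 = 14.20 rad/s².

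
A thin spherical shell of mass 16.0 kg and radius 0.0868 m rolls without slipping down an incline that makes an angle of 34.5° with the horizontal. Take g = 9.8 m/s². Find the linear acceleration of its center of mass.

a ≈ 3.33 m/s²

Translation along the incline: Mg sinθ − f = Ma.
Rotation about the center: fR = Iα with I = (2/3)MR². No-slip gives a = αR, so f = (I/R²)a = (2/3)M a.
Substituting: Mg sinθ = (1 + 0.6667)Ma, so a = g sinθ/(1 + 0.6667) = (9.8) sin 34.5° / 1.667 = 3.330 m/s².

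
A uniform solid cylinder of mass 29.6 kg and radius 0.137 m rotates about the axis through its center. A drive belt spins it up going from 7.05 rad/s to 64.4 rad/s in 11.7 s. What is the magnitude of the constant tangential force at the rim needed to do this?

F ≈ 9.94 N

I = ½MR² = (1/2)(29.6)(0.137)² = 0.2778 kg·m².
α = Δω/Δt = (64.4 − 7.05)/11.7 = 4.902 rad/s².
The required torque is τ = Iα = (0.2778)(4.902) = 1.362 N·m.
A tangential force at the rim gives τ = FR, so F = τ/R = 1.362/0.137 = 9.939 N.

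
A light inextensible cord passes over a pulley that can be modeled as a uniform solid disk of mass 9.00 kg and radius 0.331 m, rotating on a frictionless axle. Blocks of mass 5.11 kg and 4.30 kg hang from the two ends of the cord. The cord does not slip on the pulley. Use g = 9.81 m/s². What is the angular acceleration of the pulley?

I = ½MR² = (1/2)(9.00)(0.331)² = 0.4930 kg·m².
Heavier block: m₁g − T₁ = m₁a. Lighter block: T₂ − m₂g = m₂a.
Pulley: (T₁ − T₂)R = Iα = I(a/R), so T₁ − T₂ = (I/R²)a = (1/2)M_p a = 4.500·a.
Adding the three: (m₁ − m₂)g = (m₁ + m₂ + 4.500)a, so a = (5.11 − 4.30)(9.81)/(5.11 + 4.30 + 4.500) = 0.5713 m/s².
α = a/R = 0.5713/0.331 = 1.726 rad/s².

α ≈ 1.73 rad/s²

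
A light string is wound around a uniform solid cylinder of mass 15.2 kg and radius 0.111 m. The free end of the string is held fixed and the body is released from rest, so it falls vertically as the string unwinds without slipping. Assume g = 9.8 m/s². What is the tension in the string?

Translation: Mg − T = Ma. Rotation about the center: TR = Iα with I = ½MR².
With a = αR: T = (I/R²)a = (1/2)M a, so Mg = (1 + 0.5000)Ma.
a = g/(1 + 0.5000) = 9.8/1.500 = 6.533 m/s².
T = 0.5000·M·a = (0.5000)(15.2)(6.533) = 49.65 N.

T ≈ 49.7 N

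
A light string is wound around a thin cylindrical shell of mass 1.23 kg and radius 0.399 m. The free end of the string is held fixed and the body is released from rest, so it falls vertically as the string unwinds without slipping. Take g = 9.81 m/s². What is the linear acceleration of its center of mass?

Translation: Mg − T = Ma. Rotation about the center: TR = Iα with I = MR².
With a = αR: T = (I/R²)a = M a, so Mg = (1 + 1.000)Ma.
a = g/(1 + 1.000) = 9.81/2.000 = 4.905 m/s².

a ≈ 4.91 m/s²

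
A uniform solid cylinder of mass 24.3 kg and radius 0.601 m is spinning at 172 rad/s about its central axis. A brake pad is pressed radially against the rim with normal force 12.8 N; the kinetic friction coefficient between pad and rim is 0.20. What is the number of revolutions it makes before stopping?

≈ 6720 revolutions

I = ½MR² = (1/2)(24.3)(0.601)² = 4.389 kg·m².
Friction force f = μN = (0.20)(12.8) = 2.560 N at the rim; torque magnitude τ = fR = 1.539 N·m, opposing ω.
|α| = τ/I = 1.539/4.389 = 0.3506 rad/s² (deceleration).
ω² = ω₀² − 2|α|θ with ω = 0 ⇒ θ = ω₀²/(2|α|) = 42190 rad = 6715 rev.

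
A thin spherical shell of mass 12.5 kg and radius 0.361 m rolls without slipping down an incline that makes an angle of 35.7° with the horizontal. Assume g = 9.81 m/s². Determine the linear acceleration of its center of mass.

Translation along the incline: Mg sinθ − f = Ma.
Rotation about the center: fR = Iα with I = (2/3)MR². No-slip gives a = αR, so f = (I/R²)a = (2/3)M a.
Substituting: Mg sinθ = (1 + 0.6667)Ma, so a = g sinθ/(1 + 0.6667) = (9.81) sin 35.7° / 1.667 = 3.435 m/s².

a ≈ 3.43 m/s²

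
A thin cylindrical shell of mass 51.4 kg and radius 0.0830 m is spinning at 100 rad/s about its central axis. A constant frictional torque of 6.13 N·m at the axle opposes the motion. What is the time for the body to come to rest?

t ≈ 5.78 s

I = MR² = (51.4)(0.0830)² = 0.3541 kg·m².
The net torque has magnitude 6.13 N·m, opposing ω.
|α| = τ/I = 6.130/0.3541 = 17.31 rad/s² (deceleration).
0 = ω₀ − |α|t ⇒ t = ω₀/|α| = 100/17.31 = 5.776 s.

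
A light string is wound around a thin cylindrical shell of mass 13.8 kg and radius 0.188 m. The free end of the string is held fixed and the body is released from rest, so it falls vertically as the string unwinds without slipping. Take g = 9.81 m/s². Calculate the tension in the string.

T ≈ 67.7 N

Translation: Mg − T = Ma. Rotation about the center: TR = Iα with I = MR².
With a = αR: T = (I/R²)a = M a, so Mg = (1 + 1.000)Ma.
a = g/(1 + 1.000) = 9.81/2.000 = 4.905 m/s².
T = 1.000·M·a = (1.000)(13.8)(4.905) = 67.69 N.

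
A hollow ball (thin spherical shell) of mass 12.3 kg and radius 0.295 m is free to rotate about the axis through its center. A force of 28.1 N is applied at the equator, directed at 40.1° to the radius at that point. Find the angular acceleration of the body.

I = (2/3)MR² = (2/3)(12.3)(0.295)² = 0.7136 kg·m².
Only the tangential component produces torque: τ = F R sinθ = (28.1)(0.295) sin 40.1° = 5.339 N·m.
From τ = Iα: α = 5.339/0.7136 = 7.482 rad/s².

α ≈ 7.48 rad/s²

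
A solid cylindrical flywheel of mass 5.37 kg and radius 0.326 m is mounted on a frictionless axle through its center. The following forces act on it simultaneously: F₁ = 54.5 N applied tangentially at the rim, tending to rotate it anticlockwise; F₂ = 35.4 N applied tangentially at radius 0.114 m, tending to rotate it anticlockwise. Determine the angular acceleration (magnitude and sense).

I = ½MR² = (1/2)(5.37)(0.326)² = 0.2854 kg·m².
Taking anticlockwise as positive: τ₁ = +(54.5)(0.326) = +17.77 N·m; τ₂ = +(35.4)(0.114) = +4.036 N·m.
Net torque τ = 21.80 N·m.
α = τ/I = 21.80/0.2854 = 76.41 rad/s².

α ≈ 76.4 rad/s², anticlockwise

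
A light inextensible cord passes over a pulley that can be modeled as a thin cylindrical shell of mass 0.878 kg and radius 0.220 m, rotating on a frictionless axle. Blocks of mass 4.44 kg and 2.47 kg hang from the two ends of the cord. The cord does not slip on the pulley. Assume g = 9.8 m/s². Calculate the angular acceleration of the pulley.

I = MR² = (0.878)(0.220)² = 0.04250 kg·m².
Heavier block: m₁g − T₁ = m₁a. Lighter block: T₂ − m₂g = m₂a.
Pulley: (T₁ − T₂)R = Iα = I(a/R), so T₁ − T₂ = (I/R²)a = 1·M_p a = 0.8780·a.
Adding the three: (m₁ − m₂)g = (m₁ + m₂ + 0.8780)a, so a = (4.44 − 2.47)(9.8)/(4.44 + 2.47 + 0.8780) = 2.479 m/s².
α = a/R = 2.479/0.220 = 11.27 rad/s².

α ≈ 11.3 rad/s²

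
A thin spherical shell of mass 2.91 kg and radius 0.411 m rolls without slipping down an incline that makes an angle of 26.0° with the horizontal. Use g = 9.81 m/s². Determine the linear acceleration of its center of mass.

Translation along the incline: Mg sinθ − f = Ma.
Rotation about the center: fR = Iα with I = (2/3)MR². No-slip gives a = αR, so f = (I/R²)a = (2/3)M a.
Substituting: Mg sinθ = (1 + 0.6667)Ma, so a = g sinθ/(1 + 0.6667) = (9.81) sin 26.0° / 1.667 = 2.580 m/s².

a ≈ 2.58 m/s²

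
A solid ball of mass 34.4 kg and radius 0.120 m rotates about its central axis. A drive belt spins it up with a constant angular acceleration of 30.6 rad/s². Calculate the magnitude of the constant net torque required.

τ ≈ 6.06 N·m

I = (2/5)MR² = (2/5)(34.4)(0.120)² = 0.1981 kg·m².
τ = Iα = (0.1981)(30.60) = 6.063 N·m.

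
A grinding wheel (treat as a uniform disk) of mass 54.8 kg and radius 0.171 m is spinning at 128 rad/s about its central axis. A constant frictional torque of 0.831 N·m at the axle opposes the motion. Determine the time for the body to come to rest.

t ≈ 123 s

I = ½MR² = (1/2)(54.8)(0.171)² = 0.8012 kg·m².
The net torque has magnitude 0.831 N·m, opposing ω.
|α| = τ/I = 0.8310/0.8012 = 1.037 rad/s² (deceleration).
0 = ω₀ − |α|t ⇒ t = ω₀/|α| = 128/1.037 = 123.4 s.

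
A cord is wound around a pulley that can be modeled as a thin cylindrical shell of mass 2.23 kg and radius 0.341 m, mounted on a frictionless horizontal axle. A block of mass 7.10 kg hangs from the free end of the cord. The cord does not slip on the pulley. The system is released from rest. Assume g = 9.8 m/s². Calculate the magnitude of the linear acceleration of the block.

a ≈ 7.46 m/s²

I = MR² = (2.23)(0.341)² = 0.2593 kg·m².
Block: mg − T = ma. Pulley: TR = Iα. No-slip: a = αR, so T = (I/R²)a = 2.230·a.
Then mg = (m + 2.230)a, so a = (7.10)(9.8)/(7.10 + 2.230) = 7.458 m/s².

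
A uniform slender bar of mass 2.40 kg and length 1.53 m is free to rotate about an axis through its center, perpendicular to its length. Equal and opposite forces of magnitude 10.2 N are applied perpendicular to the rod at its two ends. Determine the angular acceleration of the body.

α ≈ 33.3 rad/s²

I = (1/12)ML² = (1/12)(2.40)(1.53)² = 0.4682 kg·m².
The couple gives τ = F·(L/2) + F·(L/2) = F L = (10.2)(1.53) = 15.61 N·m.
From τ = Iα: α = 15.61/0.4682 = 33.33 rad/s².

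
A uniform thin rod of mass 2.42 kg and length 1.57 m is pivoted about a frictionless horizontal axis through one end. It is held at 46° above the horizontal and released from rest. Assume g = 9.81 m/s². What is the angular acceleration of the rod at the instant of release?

α ≈ 6.51 rad/s²

About the pivot, I = (1/3)ML² = (1/3)(2.42)(1.57)² = 1.988 kg·m².
The weight acts at the center, a distance L/2 = 0.7850 m from the pivot; τ = Mg(L/2) cos 46° = 12.95 N·m.
α = τ/I = 12.95/1.988 = 6.511 rad/s².
(Equivalently α = (3g/(2L)) cos 46° = 6.511 rad/s².)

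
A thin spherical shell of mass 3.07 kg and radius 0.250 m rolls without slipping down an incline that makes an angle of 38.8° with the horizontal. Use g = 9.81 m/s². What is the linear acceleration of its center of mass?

Translation along the incline: Mg sinθ − f = Ma.
Rotation about the center: fR = Iα with I = (2/3)MR². No-slip gives a = αR, so f = (I/R²)a = (2/3)M a.
Substituting: Mg sinθ = (1 + 0.6667)Ma, so a = g sinθ/(1 + 0.6667) = (9.81) sin 38.8° / 1.667 = 3.688 m/s².

a ≈ 3.69 m/s²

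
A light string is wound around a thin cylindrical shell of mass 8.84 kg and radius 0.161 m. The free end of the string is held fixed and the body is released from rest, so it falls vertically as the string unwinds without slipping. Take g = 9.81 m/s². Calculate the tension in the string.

Translation: Mg − T = Ma. Rotation about the center: TR = Iα with I = MR².
With a = αR: T = (I/R²)a = M a, so Mg = (1 + 1.000)Ma.
a = g/(1 + 1.000) = 9.81/2.000 = 4.905 m/s².
T = 1.000·M·a = (1.000)(8.84)(4.905) = 43.36 N.

T ≈ 43.4 N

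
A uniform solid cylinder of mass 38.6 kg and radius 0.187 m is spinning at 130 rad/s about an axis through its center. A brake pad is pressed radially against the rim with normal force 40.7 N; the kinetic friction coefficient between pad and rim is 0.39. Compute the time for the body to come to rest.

t ≈ 29.6 s

I = ½MR² = (1/2)(38.6)(0.187)² = 0.6749 kg·m².
Friction force f = μN = (0.39)(40.7) = 15.87 N at the rim; torque magnitude τ = fR = 2.968 N·m, opposing ω.
|α| = τ/I = 2.968/0.6749 = 4.398 rad/s² (deceleration).
0 = ω₀ − |α|t ⇒ t = ω₀/|α| = 130/4.398 = 29.56 s.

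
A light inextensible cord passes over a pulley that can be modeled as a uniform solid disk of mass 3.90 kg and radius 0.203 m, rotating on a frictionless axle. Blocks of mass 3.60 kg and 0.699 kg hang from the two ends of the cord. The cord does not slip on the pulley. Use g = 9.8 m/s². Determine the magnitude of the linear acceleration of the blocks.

I = ½MR² = (1/2)(3.90)(0.203)² = 0.08036 kg·m².
Heavier block: m₁g − T₁ = m₁a. Lighter block: T₂ − m₂g = m₂a.
Pulley: (T₁ − T₂)R = Iα = I(a/R), so T₁ − T₂ = (I/R²)a = (1/2)M_p a = 1.950·a.
Adding the three: (m₁ − m₂)g = (m₁ + m₂ + 1.950)a, so a = (3.60 − 0.699)(9.8)/(3.60 + 0.699 + 1.950) = 4.549 m/s².

a ≈ 4.55 m/s²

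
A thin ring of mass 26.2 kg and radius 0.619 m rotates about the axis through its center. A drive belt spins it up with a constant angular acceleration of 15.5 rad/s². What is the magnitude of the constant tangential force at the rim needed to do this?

I = MR² = (26.2)(0.619)² = 10.04 kg·m².
The required torque is τ = Iα = (10.04)(15.50) = 155.6 N·m.
A tangential force at the rim gives τ = FR, so F = τ/R = 155.6/0.619 = 251.4 N.

F ≈ 251 N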